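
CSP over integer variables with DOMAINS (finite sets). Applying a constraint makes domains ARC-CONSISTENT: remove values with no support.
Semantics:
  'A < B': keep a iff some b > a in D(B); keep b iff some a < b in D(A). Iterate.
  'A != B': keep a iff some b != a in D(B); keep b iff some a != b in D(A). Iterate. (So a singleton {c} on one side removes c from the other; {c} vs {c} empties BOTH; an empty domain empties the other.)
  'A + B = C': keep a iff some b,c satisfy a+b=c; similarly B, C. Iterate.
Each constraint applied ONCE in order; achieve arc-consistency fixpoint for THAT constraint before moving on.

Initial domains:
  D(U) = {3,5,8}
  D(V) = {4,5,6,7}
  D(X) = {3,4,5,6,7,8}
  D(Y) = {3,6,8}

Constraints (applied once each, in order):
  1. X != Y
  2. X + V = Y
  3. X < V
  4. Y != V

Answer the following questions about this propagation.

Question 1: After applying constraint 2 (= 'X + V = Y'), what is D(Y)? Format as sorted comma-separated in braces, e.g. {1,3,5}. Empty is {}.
Answer: {8}

Derivation:
Constraint 1 (X != Y) on D(X)={3,4,5,6,7,8} D(Y)={3,6,8}: no change
Constraint 2 (X + V = Y) on D(X)={3,4,5,6,7,8} D(V)={4,5,6,7} D(Y)={3,6,8}: X {3,4,5,6,7,8}->{3,4}; V {4,5,6,7}->{4,5}; Y {3,6,8}->{8}
So after constraint 2: D(Y) = {8}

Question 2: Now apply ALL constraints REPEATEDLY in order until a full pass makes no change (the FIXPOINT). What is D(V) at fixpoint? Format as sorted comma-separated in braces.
pass 0 (initial): D(V)={4,5,6,7}
pass 1: V {4,5,6,7}->{4,5}; X {3,4,5,6,7,8}->{3,4}; Y {3,6,8}->{8}
pass 2: no change
Fixpoint after 2 passes: D(V) = {4,5}

Answer: {4,5}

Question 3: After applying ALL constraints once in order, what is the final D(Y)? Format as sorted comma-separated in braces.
Constraint 1 (X != Y) on D(X)={3,4,5,6,7,8} D(Y)={3,6,8}: no change
Constraint 2 (X + V = Y) on D(X)={3,4,5,6,7,8} D(V)={4,5,6,7} D(Y)={3,6,8}: X {3,4,5,6,7,8}->{3,4}; V {4,5,6,7}->{4,5}; Y {3,6,8}->{8}
Constraint 3 (X < V) on D(X)={3,4} D(V)={4,5}: no change
Constraint 4 (Y != V) on D(Y)={8} D(V)={4,5}: no change
So after all 4 constraints: D(Y) = {8}

Answer: {8}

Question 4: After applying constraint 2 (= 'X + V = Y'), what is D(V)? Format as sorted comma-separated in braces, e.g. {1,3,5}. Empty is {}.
Constraint 1 (X != Y) on D(X)={3,4,5,6,7,8} D(Y)={3,6,8}: no change
Constraint 2 (X + V = Y) on D(X)={3,4,5,6,7,8} D(V)={4,5,6,7} D(Y)={3,6,8}: X {3,4,5,6,7,8}->{3,4}; V {4,5,6,7}->{4,5}; Y {3,6,8}->{8}
So after constraint 2: D(V) = {4,5}

Answer: {4,5}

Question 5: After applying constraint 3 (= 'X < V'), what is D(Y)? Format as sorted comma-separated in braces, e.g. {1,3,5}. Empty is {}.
Constraint 1 (X != Y) on D(X)={3,4,5,6,7,8} D(Y)={3,6,8}: no change
Constraint 2 (X + V = Y) on D(X)={3,4,5,6,7,8} D(V)={4,5,6,7} D(Y)={3,6,8}: X {3,4,5,6,7,8}->{3,4}; V {4,5,6,7}->{4,5}; Y {3,6,8}->{8}
Constraint 3 (X < V) on D(X)={3,4} D(V)={4,5}: no change
So after constraint 3: D(Y) = {8}

Answer: {8}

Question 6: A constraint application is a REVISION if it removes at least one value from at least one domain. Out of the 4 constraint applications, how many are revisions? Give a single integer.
Answer: 1

Derivation:
Constraint 1 (X != Y) on D(X)={3,4,5,6,7,8} D(Y)={3,6,8}: no change => not a revision
Constraint 2 (X + V = Y) on D(X)={3,4,5,6,7,8} D(V)={4,5,6,7} D(Y)={3,6,8}: X {3,4,5,6,7,8}->{3,4}; V {4,5,6,7}->{4,5}; Y {3,6,8}->{8} => REVISION
Constraint 3 (X < V) on D(X)={3,4} D(V)={4,5}: no change => not a revision
Constraint 4 (Y != V) on D(Y)={8} D(V)={4,5}: no change => not a revision
Total revisions = 1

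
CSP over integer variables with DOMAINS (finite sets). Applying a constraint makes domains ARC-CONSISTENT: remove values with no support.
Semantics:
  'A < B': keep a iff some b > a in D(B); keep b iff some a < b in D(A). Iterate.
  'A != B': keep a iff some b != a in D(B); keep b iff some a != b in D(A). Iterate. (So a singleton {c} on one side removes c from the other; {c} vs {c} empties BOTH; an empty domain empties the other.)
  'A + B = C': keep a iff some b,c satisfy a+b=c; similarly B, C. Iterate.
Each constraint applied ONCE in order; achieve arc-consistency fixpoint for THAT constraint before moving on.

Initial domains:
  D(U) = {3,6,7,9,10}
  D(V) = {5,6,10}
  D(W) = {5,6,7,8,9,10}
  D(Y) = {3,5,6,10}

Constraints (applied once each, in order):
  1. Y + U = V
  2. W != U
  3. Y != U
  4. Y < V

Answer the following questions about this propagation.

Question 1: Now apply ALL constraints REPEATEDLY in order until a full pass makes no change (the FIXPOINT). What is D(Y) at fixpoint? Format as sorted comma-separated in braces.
pass 0 (initial): D(Y)={3,5,6,10}
pass 1: U {3,6,7,9,10}->{7}; V {5,6,10}->{6,10}; Y {3,5,6,10}->{3}
pass 2: V {6,10}->{10}; W {5,6,7,8,9,10}->{5,6,8,9,10}
pass 3: no change
Fixpoint after 3 passes: D(Y) = {3}

Answer: {3}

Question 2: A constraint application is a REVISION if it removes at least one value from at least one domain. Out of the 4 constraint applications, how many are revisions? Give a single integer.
Constraint 1 (Y + U = V) on D(Y)={3,5,6,10} D(U)={3,6,7,9,10} D(V)={5,6,10}: Y {3,5,6,10}->{3}; U {3,6,7,9,10}->{3,7}; V {5,6,10}->{6,10} => REVISION
Constraint 2 (W != U) on D(W)={5,6,7,8,9,10} D(U)={3,7}: no change => not a revision
Constraint 3 (Y != U) on D(Y)={3} D(U)={3,7}: U {3,7}->{7} => REVISION
Constraint 4 (Y < V) on D(Y)={3} D(V)={6,10}: no change => not a revision
Total revisions = 2

Answer: 2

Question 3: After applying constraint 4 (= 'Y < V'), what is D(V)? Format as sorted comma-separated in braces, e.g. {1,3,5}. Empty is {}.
Constraint 1 (Y + U = V) on D(Y)={3,5,6,10} D(U)={3,6,7,9,10} D(V)={5,6,10}: Y {3,5,6,10}->{3}; U {3,6,7,9,10}->{3,7}; V {5,6,10}->{6,10}
Constraint 2 (W != U) on D(W)={5,6,7,8,9,10} D(U)={3,7}: no change
Constraint 3 (Y != U) on D(Y)={3} D(U)={3,7}: U {3,7}->{7}
Constraint 4 (Y < V) on D(Y)={3} D(V)={6,10}: no change
So after constraint 4: D(V) = {6,10}

Answer: {6,10}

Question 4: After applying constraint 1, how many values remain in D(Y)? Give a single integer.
Constraint 1 (Y + U = V) on D(Y)={3,5,6,10} D(U)={3,6,7,9,10} D(V)={5,6,10}: Y {3,5,6,10}->{3}; U {3,6,7,9,10}->{3,7}; V {5,6,10}->{6,10}
So after constraint 1: D(Y)={3}, size = 1

Answer: 1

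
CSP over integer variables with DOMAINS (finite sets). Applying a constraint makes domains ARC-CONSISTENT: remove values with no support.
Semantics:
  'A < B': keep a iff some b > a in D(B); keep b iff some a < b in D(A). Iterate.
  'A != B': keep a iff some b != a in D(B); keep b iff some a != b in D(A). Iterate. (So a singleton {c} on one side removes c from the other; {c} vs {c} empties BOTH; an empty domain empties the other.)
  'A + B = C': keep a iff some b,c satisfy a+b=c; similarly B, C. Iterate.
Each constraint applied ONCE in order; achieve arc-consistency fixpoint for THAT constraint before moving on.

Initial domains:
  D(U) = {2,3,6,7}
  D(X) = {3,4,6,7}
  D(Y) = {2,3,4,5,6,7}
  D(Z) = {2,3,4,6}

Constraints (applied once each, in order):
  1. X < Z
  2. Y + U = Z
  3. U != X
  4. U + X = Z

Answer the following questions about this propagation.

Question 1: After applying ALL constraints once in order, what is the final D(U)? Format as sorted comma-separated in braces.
Answer: {2,3}

Derivation:
Constraint 1 (X < Z) on D(X)={3,4,6,7} D(Z)={2,3,4,6}: X {3,4,6,7}->{3,4}; Z {2,3,4,6}->{4,6}
Constraint 2 (Y + U = Z) on D(Y)={2,3,4,5,6,7} D(U)={2,3,6,7} D(Z)={4,6}: Y {2,3,4,5,6,7}->{2,3,4}; U {2,3,6,7}->{2,3}
Constraint 3 (U != X) on D(U)={2,3} D(X)={3,4}: no change
Constraint 4 (U + X = Z) on D(U)={2,3} D(X)={3,4} D(Z)={4,6}: Z {4,6}->{6}
So after all 4 constraints: D(U) = {2,3}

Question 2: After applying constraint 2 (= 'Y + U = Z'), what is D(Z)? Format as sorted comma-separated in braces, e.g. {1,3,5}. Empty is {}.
Constraint 1 (X < Z) on D(X)={3,4,6,7} D(Z)={2,3,4,6}: X {3,4,6,7}->{3,4}; Z {2,3,4,6}->{4,6}
Constraint 2 (Y + U = Z) on D(Y)={2,3,4,5,6,7} D(U)={2,3,6,7} D(Z)={4,6}: Y {2,3,4,5,6,7}->{2,3,4}; U {2,3,6,7}->{2,3}
So after constraint 2: D(Z) = {4,6}

Answer: {4,6}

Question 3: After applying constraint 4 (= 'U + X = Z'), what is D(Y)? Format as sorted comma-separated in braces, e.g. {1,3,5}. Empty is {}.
Constraint 1 (X < Z) on D(X)={3,4,6,7} D(Z)={2,3,4,6}: X {3,4,6,7}->{3,4}; Z {2,3,4,6}->{4,6}
Constraint 2 (Y + U = Z) on D(Y)={2,3,4,5,6,7} D(U)={2,3,6,7} D(Z)={4,6}: Y {2,3,4,5,6,7}->{2,3,4}; U {2,3,6,7}->{2,3}
Constraint 3 (U != X) on D(U)={2,3} D(X)={3,4}: no change
Constraint 4 (U + X = Z) on D(U)={2,3} D(X)={3,4} D(Z)={4,6}: Z {4,6}->{6}
So after constraint 4: D(Y) = {2,3,4}

Answer: {2,3,4}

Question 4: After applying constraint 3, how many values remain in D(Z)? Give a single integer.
Constraint 1 (X < Z) on D(X)={3,4,6,7} D(Z)={2,3,4,6}: X {3,4,6,7}->{3,4}; Z {2,3,4,6}->{4,6}
Constraint 2 (Y + U = Z) on D(Y)={2,3,4,5,6,7} D(U)={2,3,6,7} D(Z)={4,6}: Y {2,3,4,5,6,7}->{2,3,4}; U {2,3,6,7}->{2,3}
Constraint 3 (U != X) on D(U)={2,3} D(X)={3,4}: no change
So after constraint 3: D(Z)={4,6}, size = 2

Answer: 2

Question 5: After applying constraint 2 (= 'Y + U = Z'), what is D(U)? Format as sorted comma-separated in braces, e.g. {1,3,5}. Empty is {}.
Answer: {2,3}

Derivation:
Constraint 1 (X < Z) on D(X)={3,4,6,7} D(Z)={2,3,4,6}: X {3,4,6,7}->{3,4}; Z {2,3,4,6}->{4,6}
Constraint 2 (Y + U = Z) on D(Y)={2,3,4,5,6,7} D(U)={2,3,6,7} D(Z)={4,6}: Y {2,3,4,5,6,7}->{2,3,4}; U {2,3,6,7}->{2,3}
So after constraint 2: D(U) = {2,3}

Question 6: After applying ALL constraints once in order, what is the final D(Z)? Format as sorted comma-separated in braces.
Constraint 1 (X < Z) on D(X)={3,4,6,7} D(Z)={2,3,4,6}: X {3,4,6,7}->{3,4}; Z {2,3,4,6}->{4,6}
Constraint 2 (Y + U = Z) on D(Y)={2,3,4,5,6,7} D(U)={2,3,6,7} D(Z)={4,6}: Y {2,3,4,5,6,7}->{2,3,4}; U {2,3,6,7}->{2,3}
Constraint 3 (U != X) on D(U)={2,3} D(X)={3,4}: no change
Constraint 4 (U + X = Z) on D(U)={2,3} D(X)={3,4} D(Z)={4,6}: Z {4,6}->{6}
So after all 4 constraints: D(Z) = {6}

Answer: {6}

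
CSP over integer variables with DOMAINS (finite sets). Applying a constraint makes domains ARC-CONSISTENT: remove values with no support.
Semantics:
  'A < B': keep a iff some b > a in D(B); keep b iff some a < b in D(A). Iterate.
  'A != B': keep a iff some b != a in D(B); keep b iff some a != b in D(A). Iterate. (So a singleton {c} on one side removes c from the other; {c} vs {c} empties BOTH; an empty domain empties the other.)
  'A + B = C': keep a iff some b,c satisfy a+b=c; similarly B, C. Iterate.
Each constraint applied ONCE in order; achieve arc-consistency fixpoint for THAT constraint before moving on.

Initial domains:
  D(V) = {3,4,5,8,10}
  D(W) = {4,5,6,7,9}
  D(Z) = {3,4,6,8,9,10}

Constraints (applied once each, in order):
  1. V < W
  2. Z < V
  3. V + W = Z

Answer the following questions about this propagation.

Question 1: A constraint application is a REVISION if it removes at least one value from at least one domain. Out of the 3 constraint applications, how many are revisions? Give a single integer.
Answer: 3

Derivation:
Constraint 1 (V < W) on D(V)={3,4,5,8,10} D(W)={4,5,6,7,9}: V {3,4,5,8,10}->{3,4,5,8} => REVISION
Constraint 2 (Z < V) on D(Z)={3,4,6,8,9,10} D(V)={3,4,5,8}: Z {3,4,6,8,9,10}->{3,4,6}; V {3,4,5,8}->{4,5,8} => REVISION
Constraint 3 (V + W = Z) on D(V)={4,5,8} D(W)={4,5,6,7,9} D(Z)={3,4,6}: V {4,5,8}->{}; W {4,5,6,7,9}->{}; Z {3,4,6}->{} => REVISION
Total revisions = 3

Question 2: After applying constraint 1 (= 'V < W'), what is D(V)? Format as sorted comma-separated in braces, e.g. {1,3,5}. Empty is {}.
Constraint 1 (V < W) on D(V)={3,4,5,8,10} D(W)={4,5,6,7,9}: V {3,4,5,8,10}->{3,4,5,8}
So after constraint 1: D(V) = {3,4,5,8}

Answer: {3,4,5,8}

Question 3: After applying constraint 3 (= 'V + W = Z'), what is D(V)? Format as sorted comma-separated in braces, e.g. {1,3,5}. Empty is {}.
Constraint 1 (V < W) on D(V)={3,4,5,8,10} D(W)={4,5,6,7,9}: V {3,4,5,8,10}->{3,4,5,8}
Constraint 2 (Z < V) on D(Z)={3,4,6,8,9,10} D(V)={3,4,5,8}: Z {3,4,6,8,9,10}->{3,4,6}; V {3,4,5,8}->{4,5,8}
Constraint 3 (V + W = Z) on D(V)={4,5,8} D(W)={4,5,6,7,9} D(Z)={3,4,6}: V {4,5,8}->{}; W {4,5,6,7,9}->{}; Z {3,4,6}->{}
So after constraint 3: D(V) = {}

Answer: {}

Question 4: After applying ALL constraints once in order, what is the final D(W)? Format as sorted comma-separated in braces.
Answer: {}

Derivation:
Constraint 1 (V < W) on D(V)={3,4,5,8,10} D(W)={4,5,6,7,9}: V {3,4,5,8,10}->{3,4,5,8}
Constraint 2 (Z < V) on D(Z)={3,4,6,8,9,10} D(V)={3,4,5,8}: Z {3,4,6,8,9,10}->{3,4,6}; V {3,4,5,8}->{4,5,8}
Constraint 3 (V + W = Z) on D(V)={4,5,8} D(W)={4,5,6,7,9} D(Z)={3,4,6}: V {4,5,8}->{}; W {4,5,6,7,9}->{}; Z {3,4,6}->{}
So after all 3 constraints: D(W) = {}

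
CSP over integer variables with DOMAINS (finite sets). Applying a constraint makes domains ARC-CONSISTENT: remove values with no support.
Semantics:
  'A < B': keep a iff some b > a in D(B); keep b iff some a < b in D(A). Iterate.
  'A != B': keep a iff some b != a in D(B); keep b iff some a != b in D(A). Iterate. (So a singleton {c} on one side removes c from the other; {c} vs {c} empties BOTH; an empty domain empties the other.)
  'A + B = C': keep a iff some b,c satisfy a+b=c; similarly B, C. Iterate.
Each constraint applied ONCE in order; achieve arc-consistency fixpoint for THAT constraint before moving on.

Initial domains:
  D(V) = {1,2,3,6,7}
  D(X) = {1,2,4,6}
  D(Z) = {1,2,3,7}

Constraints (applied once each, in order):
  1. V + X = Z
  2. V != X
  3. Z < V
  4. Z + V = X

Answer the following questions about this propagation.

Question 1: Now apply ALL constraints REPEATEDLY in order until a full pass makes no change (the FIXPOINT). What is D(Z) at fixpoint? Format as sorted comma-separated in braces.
Answer: {}

Derivation:
pass 0 (initial): D(Z)={1,2,3,7}
pass 1: V {1,2,3,6,7}->{3}; X {1,2,4,6}->{6}; Z {1,2,3,7}->{3}
pass 2: V {3}->{}; X {6}->{}; Z {3}->{}
pass 3: no change
Fixpoint after 3 passes: D(Z) = {}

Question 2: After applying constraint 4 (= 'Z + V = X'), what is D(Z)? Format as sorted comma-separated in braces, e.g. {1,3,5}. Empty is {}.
Constraint 1 (V + X = Z) on D(V)={1,2,3,6,7} D(X)={1,2,4,6} D(Z)={1,2,3,7}: V {1,2,3,6,7}->{1,2,3,6}; Z {1,2,3,7}->{2,3,7}
Constraint 2 (V != X) on D(V)={1,2,3,6} D(X)={1,2,4,6}: no change
Constraint 3 (Z < V) on D(Z)={2,3,7} D(V)={1,2,3,6}: Z {2,3,7}->{2,3}; V {1,2,3,6}->{3,6}
Constraint 4 (Z + V = X) on D(Z)={2,3} D(V)={3,6} D(X)={1,2,4,6}: Z {2,3}->{3}; V {3,6}->{3}; X {1,2,4,6}->{6}
So after constraint 4: D(Z) = {3}

Answer: {3}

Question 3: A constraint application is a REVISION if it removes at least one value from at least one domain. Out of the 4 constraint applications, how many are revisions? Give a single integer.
Constraint 1 (V + X = Z) on D(V)={1,2,3,6,7} D(X)={1,2,4,6} D(Z)={1,2,3,7}: V {1,2,3,6,7}->{1,2,3,6}; Z {1,2,3,7}->{2,3,7} => REVISION
Constraint 2 (V != X) on D(V)={1,2,3,6} D(X)={1,2,4,6}: no change => not a revision
Constraint 3 (Z < V) on D(Z)={2,3,7} D(V)={1,2,3,6}: Z {2,3,7}->{2,3}; V {1,2,3,6}->{3,6} => REVISION
Constraint 4 (Z + V = X) on D(Z)={2,3} D(V)={3,6} D(X)={1,2,4,6}: Z {2,3}->{3}; V {3,6}->{3}; X {1,2,4,6}->{6} => REVISION
Total revisions = 3

Answer: 3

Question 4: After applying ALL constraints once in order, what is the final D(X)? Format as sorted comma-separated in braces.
Answer: {6}

Derivation:
Constraint 1 (V + X = Z) on D(V)={1,2,3,6,7} D(X)={1,2,4,6} D(Z)={1,2,3,7}: V {1,2,3,6,7}->{1,2,3,6}; Z {1,2,3,7}->{2,3,7}
Constraint 2 (V != X) on D(V)={1,2,3,6} D(X)={1,2,4,6}: no change
Constraint 3 (Z < V) on D(Z)={2,3,7} D(V)={1,2,3,6}: Z {2,3,7}->{2,3}; V {1,2,3,6}->{3,6}
Constraint 4 (Z + V = X) on D(Z)={2,3} D(V)={3,6} D(X)={1,2,4,6}: Z {2,3}->{3}; V {3,6}->{3}; X {1,2,4,6}->{6}
So after all 4 constraints: D(X) = {6}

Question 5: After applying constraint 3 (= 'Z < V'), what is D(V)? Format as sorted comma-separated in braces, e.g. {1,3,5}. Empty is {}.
Answer: {3,6}

Derivation:
Constraint 1 (V + X = Z) on D(V)={1,2,3,6,7} D(X)={1,2,4,6} D(Z)={1,2,3,7}: V {1,2,3,6,7}->{1,2,3,6}; Z {1,2,3,7}->{2,3,7}
Constraint 2 (V != X) on D(V)={1,2,3,6} D(X)={1,2,4,6}: no change
Constraint 3 (Z < V) on D(Z)={2,3,7} D(V)={1,2,3,6}: Z {2,3,7}->{2,3}; V {1,2,3,6}->{3,6}
So after constraint 3: D(V) = {3,6}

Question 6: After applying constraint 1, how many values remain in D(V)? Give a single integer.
Constraint 1 (V + X = Z) on D(V)={1,2,3,6,7} D(X)={1,2,4,6} D(Z)={1,2,3,7}: V {1,2,3,6,7}->{1,2,3,6}; Z {1,2,3,7}->{2,3,7}
So after constraint 1: D(V)={1,2,3,6}, size = 4

Answer: 4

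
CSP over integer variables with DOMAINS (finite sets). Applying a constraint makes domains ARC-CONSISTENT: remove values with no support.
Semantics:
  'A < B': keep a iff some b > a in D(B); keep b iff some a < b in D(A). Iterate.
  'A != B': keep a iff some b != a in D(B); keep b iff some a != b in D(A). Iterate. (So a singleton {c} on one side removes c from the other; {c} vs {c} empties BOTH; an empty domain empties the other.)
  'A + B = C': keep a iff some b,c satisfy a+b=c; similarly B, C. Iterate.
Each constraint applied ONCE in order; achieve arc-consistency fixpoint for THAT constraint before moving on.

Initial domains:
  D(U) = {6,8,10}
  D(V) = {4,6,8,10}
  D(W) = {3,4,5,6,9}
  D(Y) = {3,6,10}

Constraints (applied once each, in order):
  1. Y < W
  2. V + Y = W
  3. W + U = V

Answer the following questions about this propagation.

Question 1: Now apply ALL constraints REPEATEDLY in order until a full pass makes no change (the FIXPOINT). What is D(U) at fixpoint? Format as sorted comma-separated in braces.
Answer: {}

Derivation:
pass 0 (initial): D(U)={6,8,10}
pass 1: U {6,8,10}->{}; V {4,6,8,10}->{}; W {3,4,5,6,9}->{}; Y {3,6,10}->{3}
pass 2: Y {3}->{}
pass 3: no change
Fixpoint after 3 passes: D(U) = {}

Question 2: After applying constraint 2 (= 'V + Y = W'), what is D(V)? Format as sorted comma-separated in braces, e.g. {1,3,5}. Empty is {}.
Constraint 1 (Y < W) on D(Y)={3,6,10} D(W)={3,4,5,6,9}: Y {3,6,10}->{3,6}; W {3,4,5,6,9}->{4,5,6,9}
Constraint 2 (V + Y = W) on D(V)={4,6,8,10} D(Y)={3,6} D(W)={4,5,6,9}: V {4,6,8,10}->{6}; Y {3,6}->{3}; W {4,5,6,9}->{9}
So after constraint 2: D(V) = {6}

Answer: {6}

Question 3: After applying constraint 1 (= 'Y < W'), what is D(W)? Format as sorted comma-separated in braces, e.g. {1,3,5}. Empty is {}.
Answer: {4,5,6,9}

Derivation:
Constraint 1 (Y < W) on D(Y)={3,6,10} D(W)={3,4,5,6,9}: Y {3,6,10}->{3,6}; W {3,4,5,6,9}->{4,5,6,9}
So after constraint 1: D(W) = {4,5,6,9}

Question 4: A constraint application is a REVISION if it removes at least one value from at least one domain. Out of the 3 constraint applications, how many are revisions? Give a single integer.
Constraint 1 (Y < W) on D(Y)={3,6,10} D(W)={3,4,5,6,9}: Y {3,6,10}->{3,6}; W {3,4,5,6,9}->{4,5,6,9} => REVISION
Constraint 2 (V + Y = W) on D(V)={4,6,8,10} D(Y)={3,6} D(W)={4,5,6,9}: V {4,6,8,10}->{6}; Y {3,6}->{3}; W {4,5,6,9}->{9} => REVISION
Constraint 3 (W + U = V) on D(W)={9} D(U)={6,8,10} D(V)={6}: W {9}->{}; U {6,8,10}->{}; V {6}->{} => REVISION
Total revisions = 3

Answer: 3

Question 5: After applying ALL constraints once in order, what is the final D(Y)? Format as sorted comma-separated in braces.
Answer: {3}

Derivation:
Constraint 1 (Y < W) on D(Y)={3,6,10} D(W)={3,4,5,6,9}: Y {3,6,10}->{3,6}; W {3,4,5,6,9}->{4,5,6,9}
Constraint 2 (V + Y = W) on D(V)={4,6,8,10} D(Y)={3,6} D(W)={4,5,6,9}: V {4,6,8,10}->{6}; Y {3,6}->{3}; W {4,5,6,9}->{9}
Constraint 3 (W + U = V) on D(W)={9} D(U)={6,8,10} D(V)={6}: W {9}->{}; U {6,8,10}->{}; V {6}->{}
So after all 3 constraints: D(Y) = {3}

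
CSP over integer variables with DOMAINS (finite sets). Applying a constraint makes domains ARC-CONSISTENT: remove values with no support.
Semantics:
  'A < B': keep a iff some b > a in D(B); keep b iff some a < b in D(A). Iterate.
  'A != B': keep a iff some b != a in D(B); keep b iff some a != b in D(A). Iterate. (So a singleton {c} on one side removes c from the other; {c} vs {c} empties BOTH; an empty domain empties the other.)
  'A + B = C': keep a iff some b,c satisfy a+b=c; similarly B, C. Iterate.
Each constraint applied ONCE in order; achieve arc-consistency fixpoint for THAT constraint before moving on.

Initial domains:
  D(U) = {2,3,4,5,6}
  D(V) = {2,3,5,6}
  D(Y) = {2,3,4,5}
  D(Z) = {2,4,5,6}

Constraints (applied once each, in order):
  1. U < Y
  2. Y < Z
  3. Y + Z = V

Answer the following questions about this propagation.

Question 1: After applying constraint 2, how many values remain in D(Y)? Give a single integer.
Constraint 1 (U < Y) on D(U)={2,3,4,5,6} D(Y)={2,3,4,5}: U {2,3,4,5,6}->{2,3,4}; Y {2,3,4,5}->{3,4,5}
Constraint 2 (Y < Z) on D(Y)={3,4,5} D(Z)={2,4,5,6}: Z {2,4,5,6}->{4,5,6}
So after constraint 2: D(Y)={3,4,5}, size = 3

Answer: 3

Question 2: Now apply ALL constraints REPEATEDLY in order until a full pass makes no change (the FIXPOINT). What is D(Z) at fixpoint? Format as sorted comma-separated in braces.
Answer: {}

Derivation:
pass 0 (initial): D(Z)={2,4,5,6}
pass 1: U {2,3,4,5,6}->{2,3,4}; V {2,3,5,6}->{}; Y {2,3,4,5}->{}; Z {2,4,5,6}->{}
pass 2: U {2,3,4}->{}
pass 3: no change
Fixpoint after 3 passes: D(Z) = {}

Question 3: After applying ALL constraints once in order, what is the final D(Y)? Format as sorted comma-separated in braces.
Constraint 1 (U < Y) on D(U)={2,3,4,5,6} D(Y)={2,3,4,5}: U {2,3,4,5,6}->{2,3,4}; Y {2,3,4,5}->{3,4,5}
Constraint 2 (Y < Z) on D(Y)={3,4,5} D(Z)={2,4,5,6}: Z {2,4,5,6}->{4,5,6}
Constraint 3 (Y + Z = V) on D(Y)={3,4,5} D(Z)={4,5,6} D(V)={2,3,5,6}: Y {3,4,5}->{}; Z {4,5,6}->{}; V {2,3,5,6}->{}
So after all 3 constraints: D(Y) = {}

Answer: {}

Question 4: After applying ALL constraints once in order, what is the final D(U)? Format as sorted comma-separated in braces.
Answer: {2,3,4}

Derivation:
Constraint 1 (U < Y) on D(U)={2,3,4,5,6} D(Y)={2,3,4,5}: U {2,3,4,5,6}->{2,3,4}; Y {2,3,4,5}->{3,4,5}
Constraint 2 (Y < Z) on D(Y)={3,4,5} D(Z)={2,4,5,6}: Z {2,4,5,6}->{4,5,6}
Constraint 3 (Y + Z = V) on D(Y)={3,4,5} D(Z)={4,5,6} D(V)={2,3,5,6}: Y {3,4,5}->{}; Z {4,5,6}->{}; V {2,3,5,6}->{}
So after all 3 constraints: D(U) = {2,3,4}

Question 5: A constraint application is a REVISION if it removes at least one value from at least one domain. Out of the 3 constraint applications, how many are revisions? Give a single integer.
Answer: 3

Derivation:
Constraint 1 (U < Y) on D(U)={2,3,4,5,6} D(Y)={2,3,4,5}: U {2,3,4,5,6}->{2,3,4}; Y {2,3,4,5}->{3,4,5} => REVISION
Constraint 2 (Y < Z) on D(Y)={3,4,5} D(Z)={2,4,5,6}: Z {2,4,5,6}->{4,5,6} => REVISION
Constraint 3 (Y + Z = V) on D(Y)={3,4,5} D(Z)={4,5,6} D(V)={2,3,5,6}: Y {3,4,5}->{}; Z {4,5,6}->{}; V {2,3,5,6}->{} => REVISION
Total revisions = 3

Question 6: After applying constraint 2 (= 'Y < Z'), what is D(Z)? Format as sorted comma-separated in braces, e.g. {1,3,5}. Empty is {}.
Answer: {4,5,6}

Derivation:
Constraint 1 (U < Y) on D(U)={2,3,4,5,6} D(Y)={2,3,4,5}: U {2,3,4,5,6}->{2,3,4}; Y {2,3,4,5}->{3,4,5}
Constraint 2 (Y < Z) on D(Y)={3,4,5} D(Z)={2,4,5,6}: Z {2,4,5,6}->{4,5,6}
So after constraint 2: D(Z) = {4,5,6}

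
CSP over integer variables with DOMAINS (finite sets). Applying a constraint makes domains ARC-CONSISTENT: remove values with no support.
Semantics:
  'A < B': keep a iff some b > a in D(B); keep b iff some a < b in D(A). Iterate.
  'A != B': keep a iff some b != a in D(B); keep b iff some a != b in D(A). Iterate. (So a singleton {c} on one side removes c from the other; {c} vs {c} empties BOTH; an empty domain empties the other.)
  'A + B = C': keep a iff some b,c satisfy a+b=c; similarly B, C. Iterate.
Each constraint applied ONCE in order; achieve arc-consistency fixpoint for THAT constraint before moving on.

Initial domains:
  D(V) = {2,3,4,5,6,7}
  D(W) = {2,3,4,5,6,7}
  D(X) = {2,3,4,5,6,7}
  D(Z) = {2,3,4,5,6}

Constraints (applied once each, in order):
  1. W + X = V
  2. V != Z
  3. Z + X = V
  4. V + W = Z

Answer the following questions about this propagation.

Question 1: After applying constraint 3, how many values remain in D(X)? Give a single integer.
Constraint 1 (W + X = V) on D(W)={2,3,4,5,6,7} D(X)={2,3,4,5,6,7} D(V)={2,3,4,5,6,7}: W {2,3,4,5,6,7}->{2,3,4,5}; X {2,3,4,5,6,7}->{2,3,4,5}; V {2,3,4,5,6,7}->{4,5,6,7}
Constraint 2 (V != Z) on D(V)={4,5,6,7} D(Z)={2,3,4,5,6}: no change
Constraint 3 (Z + X = V) on D(Z)={2,3,4,5,6} D(X)={2,3,4,5} D(V)={4,5,6,7}: Z {2,3,4,5,6}->{2,3,4,5}
So after constraint 3: D(X)={2,3,4,5}, size = 4

Answer: 4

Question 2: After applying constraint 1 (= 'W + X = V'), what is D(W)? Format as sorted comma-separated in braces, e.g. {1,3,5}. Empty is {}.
Constraint 1 (W + X = V) on D(W)={2,3,4,5,6,7} D(X)={2,3,4,5,6,7} D(V)={2,3,4,5,6,7}: W {2,3,4,5,6,7}->{2,3,4,5}; X {2,3,4,5,6,7}->{2,3,4,5}; V {2,3,4,5,6,7}->{4,5,6,7}
So after constraint 1: D(W) = {2,3,4,5}

Answer: {2,3,4,5}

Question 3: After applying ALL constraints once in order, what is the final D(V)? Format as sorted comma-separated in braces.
Answer: {}

Derivation:
Constraint 1 (W + X = V) on D(W)={2,3,4,5,6,7} D(X)={2,3,4,5,6,7} D(V)={2,3,4,5,6,7}: W {2,3,4,5,6,7}->{2,3,4,5}; X {2,3,4,5,6,7}->{2,3,4,5}; V {2,3,4,5,6,7}->{4,5,6,7}
Constraint 2 (V != Z) on D(V)={4,5,6,7} D(Z)={2,3,4,5,6}: no change
Constraint 3 (Z + X = V) on D(Z)={2,3,4,5,6} D(X)={2,3,4,5} D(V)={4,5,6,7}: Z {2,3,4,5,6}->{2,3,4,5}
Constraint 4 (V + W = Z) on D(V)={4,5,6,7} D(W)={2,3,4,5} D(Z)={2,3,4,5}: V {4,5,6,7}->{}; W {2,3,4,5}->{}; Z {2,3,4,5}->{}
So after all 4 constraints: D(V) = {}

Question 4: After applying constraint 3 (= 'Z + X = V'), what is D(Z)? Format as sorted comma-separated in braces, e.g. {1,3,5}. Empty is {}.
Answer: {2,3,4,5}

Derivation:
Constraint 1 (W + X = V) on D(W)={2,3,4,5,6,7} D(X)={2,3,4,5,6,7} D(V)={2,3,4,5,6,7}: W {2,3,4,5,6,7}->{2,3,4,5}; X {2,3,4,5,6,7}->{2,3,4,5}; V {2,3,4,5,6,7}->{4,5,6,7}
Constraint 2 (V != Z) on D(V)={4,5,6,7} D(Z)={2,3,4,5,6}: no change
Constraint 3 (Z + X = V) on D(Z)={2,3,4,5,6} D(X)={2,3,4,5} D(V)={4,5,6,7}: Z {2,3,4,5,6}->{2,3,4,5}
So after constraint 3: D(Z) = {2,3,4,5}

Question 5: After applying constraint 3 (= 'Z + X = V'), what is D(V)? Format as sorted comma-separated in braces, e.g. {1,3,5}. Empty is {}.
Answer: {4,5,6,7}

Derivation:
Constraint 1 (W + X = V) on D(W)={2,3,4,5,6,7} D(X)={2,3,4,5,6,7} D(V)={2,3,4,5,6,7}: W {2,3,4,5,6,7}->{2,3,4,5}; X {2,3,4,5,6,7}->{2,3,4,5}; V {2,3,4,5,6,7}->{4,5,6,7}
Constraint 2 (V != Z) on D(V)={4,5,6,7} D(Z)={2,3,4,5,6}: no change
Constraint 3 (Z + X = V) on D(Z)={2,3,4,5,6} D(X)={2,3,4,5} D(V)={4,5,6,7}: Z {2,3,4,5,6}->{2,3,4,5}
So after constraint 3: D(V) = {4,5,6,7}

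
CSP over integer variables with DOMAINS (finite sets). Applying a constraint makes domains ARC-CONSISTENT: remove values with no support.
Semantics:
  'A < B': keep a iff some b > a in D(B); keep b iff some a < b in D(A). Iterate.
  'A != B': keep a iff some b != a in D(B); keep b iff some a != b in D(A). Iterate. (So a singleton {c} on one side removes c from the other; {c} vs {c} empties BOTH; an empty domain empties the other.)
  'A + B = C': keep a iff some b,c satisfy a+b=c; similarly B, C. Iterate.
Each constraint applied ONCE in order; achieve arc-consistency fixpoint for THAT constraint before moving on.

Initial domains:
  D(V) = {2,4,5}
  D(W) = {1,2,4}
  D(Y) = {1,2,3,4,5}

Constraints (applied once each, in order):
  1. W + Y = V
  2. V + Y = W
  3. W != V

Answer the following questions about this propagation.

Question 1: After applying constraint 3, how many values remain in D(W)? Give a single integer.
Answer: 1

Derivation:
Constraint 1 (W + Y = V) on D(W)={1,2,4} D(Y)={1,2,3,4,5} D(V)={2,4,5}: Y {1,2,3,4,5}->{1,2,3,4}
Constraint 2 (V + Y = W) on D(V)={2,4,5} D(Y)={1,2,3,4} D(W)={1,2,4}: V {2,4,5}->{2}; Y {1,2,3,4}->{2}; W {1,2,4}->{4}
Constraint 3 (W != V) on D(W)={4} D(V)={2}: no change
So after constraint 3: D(W)={4}, size = 1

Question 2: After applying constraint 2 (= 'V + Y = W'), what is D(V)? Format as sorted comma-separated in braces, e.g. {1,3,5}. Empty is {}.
Answer: {2}

Derivation:
Constraint 1 (W + Y = V) on D(W)={1,2,4} D(Y)={1,2,3,4,5} D(V)={2,4,5}: Y {1,2,3,4,5}->{1,2,3,4}
Constraint 2 (V + Y = W) on D(V)={2,4,5} D(Y)={1,2,3,4} D(W)={1,2,4}: V {2,4,5}->{2}; Y {1,2,3,4}->{2}; W {1,2,4}->{4}
So after constraint 2: D(V) = {2}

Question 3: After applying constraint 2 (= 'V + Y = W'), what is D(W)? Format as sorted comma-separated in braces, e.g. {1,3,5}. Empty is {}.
Answer: {4}

Derivation:
Constraint 1 (W + Y = V) on D(W)={1,2,4} D(Y)={1,2,3,4,5} D(V)={2,4,5}: Y {1,2,3,4,5}->{1,2,3,4}
Constraint 2 (V + Y = W) on D(V)={2,4,5} D(Y)={1,2,3,4} D(W)={1,2,4}: V {2,4,5}->{2}; Y {1,2,3,4}->{2}; W {1,2,4}->{4}
So after constraint 2: D(W) = {4}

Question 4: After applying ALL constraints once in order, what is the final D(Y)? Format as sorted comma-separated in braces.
Answer: {2}

Derivation:
Constraint 1 (W + Y = V) on D(W)={1,2,4} D(Y)={1,2,3,4,5} D(V)={2,4,5}: Y {1,2,3,4,5}->{1,2,3,4}
Constraint 2 (V + Y = W) on D(V)={2,4,5} D(Y)={1,2,3,4} D(W)={1,2,4}: V {2,4,5}->{2}; Y {1,2,3,4}->{2}; W {1,2,4}->{4}
Constraint 3 (W != V) on D(W)={4} D(V)={2}: no change
So after all 3 constraints: D(Y) = {2}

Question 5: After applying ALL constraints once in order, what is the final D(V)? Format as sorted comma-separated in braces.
Constraint 1 (W + Y = V) on D(W)={1,2,4} D(Y)={1,2,3,4,5} D(V)={2,4,5}: Y {1,2,3,4,5}->{1,2,3,4}
Constraint 2 (V + Y = W) on D(V)={2,4,5} D(Y)={1,2,3,4} D(W)={1,2,4}: V {2,4,5}->{2}; Y {1,2,3,4}->{2}; W {1,2,4}->{4}
Constraint 3 (W != V) on D(W)={4} D(V)={2}: no change
So after all 3 constraints: D(V) = {2}

Answer: {2}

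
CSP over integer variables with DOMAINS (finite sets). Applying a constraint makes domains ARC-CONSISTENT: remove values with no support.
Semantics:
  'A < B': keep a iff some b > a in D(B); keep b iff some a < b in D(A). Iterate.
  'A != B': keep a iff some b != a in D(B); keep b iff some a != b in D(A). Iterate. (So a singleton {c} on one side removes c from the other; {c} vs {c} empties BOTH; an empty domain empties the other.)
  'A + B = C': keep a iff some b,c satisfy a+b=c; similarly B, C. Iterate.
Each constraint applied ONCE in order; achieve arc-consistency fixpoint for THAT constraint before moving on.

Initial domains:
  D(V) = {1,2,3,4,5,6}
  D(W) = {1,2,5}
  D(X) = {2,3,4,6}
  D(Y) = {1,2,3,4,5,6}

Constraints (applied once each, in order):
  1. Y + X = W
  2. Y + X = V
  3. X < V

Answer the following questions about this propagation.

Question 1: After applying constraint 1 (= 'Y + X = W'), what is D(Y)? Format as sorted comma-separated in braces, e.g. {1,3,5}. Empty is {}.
Answer: {1,2,3}

Derivation:
Constraint 1 (Y + X = W) on D(Y)={1,2,3,4,5,6} D(X)={2,3,4,6} D(W)={1,2,5}: Y {1,2,3,4,5,6}->{1,2,3}; X {2,3,4,6}->{2,3,4}; W {1,2,5}->{5}
So after constraint 1: D(Y) = {1,2,3}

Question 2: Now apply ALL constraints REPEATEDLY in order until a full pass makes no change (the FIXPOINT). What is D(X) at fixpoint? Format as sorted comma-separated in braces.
pass 0 (initial): D(X)={2,3,4,6}
pass 1: V {1,2,3,4,5,6}->{3,4,5,6}; W {1,2,5}->{5}; X {2,3,4,6}->{2,3,4}; Y {1,2,3,4,5,6}->{1,2,3}
pass 2: no change
Fixpoint after 2 passes: D(X) = {2,3,4}

Answer: {2,3,4}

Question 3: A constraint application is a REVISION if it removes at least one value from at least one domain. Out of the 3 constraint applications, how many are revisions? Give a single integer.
Answer: 2

Derivation:
Constraint 1 (Y + X = W) on D(Y)={1,2,3,4,5,6} D(X)={2,3,4,6} D(W)={1,2,5}: Y {1,2,3,4,5,6}->{1,2,3}; X {2,3,4,6}->{2,3,4}; W {1,2,5}->{5} => REVISION
Constraint 2 (Y + X = V) on D(Y)={1,2,3} D(X)={2,3,4} D(V)={1,2,3,4,5,6}: V {1,2,3,4,5,6}->{3,4,5,6} => REVISION
Constraint 3 (X < V) on D(X)={2,3,4} D(V)={3,4,5,6}: no change => not a revision
Total revisions = 2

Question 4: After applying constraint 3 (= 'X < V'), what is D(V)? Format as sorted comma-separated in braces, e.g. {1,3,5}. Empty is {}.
Answer: {3,4,5,6}

Derivation:
Constraint 1 (Y + X = W) on D(Y)={1,2,3,4,5,6} D(X)={2,3,4,6} D(W)={1,2,5}: Y {1,2,3,4,5,6}->{1,2,3}; X {2,3,4,6}->{2,3,4}; W {1,2,5}->{5}
Constraint 2 (Y + X = V) on D(Y)={1,2,3} D(X)={2,3,4} D(V)={1,2,3,4,5,6}: V {1,2,3,4,5,6}->{3,4,5,6}
Constraint 3 (X < V) on D(X)={2,3,4} D(V)={3,4,5,6}: no change
So after constraint 3: D(V) = {3,4,5,6}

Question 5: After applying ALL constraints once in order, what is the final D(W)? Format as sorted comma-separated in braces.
Answer: {5}

Derivation:
Constraint 1 (Y + X = W) on D(Y)={1,2,3,4,5,6} D(X)={2,3,4,6} D(W)={1,2,5}: Y {1,2,3,4,5,6}->{1,2,3}; X {2,3,4,6}->{2,3,4}; W {1,2,5}->{5}
Constraint 2 (Y + X = V) on D(Y)={1,2,3} D(X)={2,3,4} D(V)={1,2,3,4,5,6}: V {1,2,3,4,5,6}->{3,4,5,6}
Constraint 3 (X < V) on D(X)={2,3,4} D(V)={3,4,5,6}: no change
So after all 3 constraints: D(W) = {5}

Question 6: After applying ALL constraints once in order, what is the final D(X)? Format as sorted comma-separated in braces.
Answer: {2,3,4}

Derivation:
Constraint 1 (Y + X = W) on D(Y)={1,2,3,4,5,6} D(X)={2,3,4,6} D(W)={1,2,5}: Y {1,2,3,4,5,6}->{1,2,3}; X {2,3,4,6}->{2,3,4}; W {1,2,5}->{5}
Constraint 2 (Y + X = V) on D(Y)={1,2,3} D(X)={2,3,4} D(V)={1,2,3,4,5,6}: V {1,2,3,4,5,6}->{3,4,5,6}
Constraint 3 (X < V) on D(X)={2,3,4} D(V)={3,4,5,6}: no change
So after all 3 constraints: D(X) = {2,3,4}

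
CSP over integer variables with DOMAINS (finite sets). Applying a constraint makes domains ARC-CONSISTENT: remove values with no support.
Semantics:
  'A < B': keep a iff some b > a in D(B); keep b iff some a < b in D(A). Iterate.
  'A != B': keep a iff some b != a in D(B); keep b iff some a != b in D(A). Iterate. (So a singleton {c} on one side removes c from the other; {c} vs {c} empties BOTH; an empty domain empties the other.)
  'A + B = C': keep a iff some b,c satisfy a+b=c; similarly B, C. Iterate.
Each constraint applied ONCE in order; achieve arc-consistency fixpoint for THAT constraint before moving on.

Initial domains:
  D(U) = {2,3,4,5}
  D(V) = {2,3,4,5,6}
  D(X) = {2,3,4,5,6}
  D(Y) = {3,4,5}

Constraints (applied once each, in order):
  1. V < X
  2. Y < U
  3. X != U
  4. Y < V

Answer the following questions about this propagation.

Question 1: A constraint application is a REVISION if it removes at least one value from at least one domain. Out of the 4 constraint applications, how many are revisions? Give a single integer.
Constraint 1 (V < X) on D(V)={2,3,4,5,6} D(X)={2,3,4,5,6}: V {2,3,4,5,6}->{2,3,4,5}; X {2,3,4,5,6}->{3,4,5,6} => REVISION
Constraint 2 (Y < U) on D(Y)={3,4,5} D(U)={2,3,4,5}: Y {3,4,5}->{3,4}; U {2,3,4,5}->{4,5} => REVISION
Constraint 3 (X != U) on D(X)={3,4,5,6} D(U)={4,5}: no change => not a revision
Constraint 4 (Y < V) on D(Y)={3,4} D(V)={2,3,4,5}: V {2,3,4,5}->{4,5} => REVISION
Total revisions = 3

Answer: 3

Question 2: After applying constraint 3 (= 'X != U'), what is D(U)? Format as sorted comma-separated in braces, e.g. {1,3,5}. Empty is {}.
Answer: {4,5}

Derivation:
Constraint 1 (V < X) on D(V)={2,3,4,5,6} D(X)={2,3,4,5,6}: V {2,3,4,5,6}->{2,3,4,5}; X {2,3,4,5,6}->{3,4,5,6}
Constraint 2 (Y < U) on D(Y)={3,4,5} D(U)={2,3,4,5}: Y {3,4,5}->{3,4}; U {2,3,4,5}->{4,5}
Constraint 3 (X != U) on D(X)={3,4,5,6} D(U)={4,5}: no change
So after constraint 3: D(U) = {4,5}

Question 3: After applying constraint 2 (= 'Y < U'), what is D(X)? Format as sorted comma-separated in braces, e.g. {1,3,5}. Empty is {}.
Answer: {3,4,5,6}

Derivation:
Constraint 1 (V < X) on D(V)={2,3,4,5,6} D(X)={2,3,4,5,6}: V {2,3,4,5,6}->{2,3,4,5}; X {2,3,4,5,6}->{3,4,5,6}
Constraint 2 (Y < U) on D(Y)={3,4,5} D(U)={2,3,4,5}: Y {3,4,5}->{3,4}; U {2,3,4,5}->{4,5}
So after constraint 2: D(X) = {3,4,5,6}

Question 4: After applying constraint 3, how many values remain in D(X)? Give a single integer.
Answer: 4

Derivation:
Constraint 1 (V < X) on D(V)={2,3,4,5,6} D(X)={2,3,4,5,6}: V {2,3,4,5,6}->{2,3,4,5}; X {2,3,4,5,6}->{3,4,5,6}
Constraint 2 (Y < U) on D(Y)={3,4,5} D(U)={2,3,4,5}: Y {3,4,5}->{3,4}; U {2,3,4,5}->{4,5}
Constraint 3 (X != U) on D(X)={3,4,5,6} D(U)={4,5}: no change
So after constraint 3: D(X)={3,4,5,6}, size = 4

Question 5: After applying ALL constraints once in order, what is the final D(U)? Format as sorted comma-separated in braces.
Constraint 1 (V < X) on D(V)={2,3,4,5,6} D(X)={2,3,4,5,6}: V {2,3,4,5,6}->{2,3,4,5}; X {2,3,4,5,6}->{3,4,5,6}
Constraint 2 (Y < U) on D(Y)={3,4,5} D(U)={2,3,4,5}: Y {3,4,5}->{3,4}; U {2,3,4,5}->{4,5}
Constraint 3 (X != U) on D(X)={3,4,5,6} D(U)={4,5}: no change
Constraint 4 (Y < V) on D(Y)={3,4} D(V)={2,3,4,5}: V {2,3,4,5}->{4,5}
So after all 4 constraints: D(U) = {4,5}

Answer: {4,5}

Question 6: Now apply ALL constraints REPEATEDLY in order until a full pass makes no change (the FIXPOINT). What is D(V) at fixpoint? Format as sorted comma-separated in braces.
pass 0 (initial): D(V)={2,3,4,5,6}
pass 1: U {2,3,4,5}->{4,5}; V {2,3,4,5,6}->{4,5}; X {2,3,4,5,6}->{3,4,5,6}; Y {3,4,5}->{3,4}
pass 2: X {3,4,5,6}->{5,6}
pass 3: no change
Fixpoint after 3 passes: D(V) = {4,5}

Answer: {4,5}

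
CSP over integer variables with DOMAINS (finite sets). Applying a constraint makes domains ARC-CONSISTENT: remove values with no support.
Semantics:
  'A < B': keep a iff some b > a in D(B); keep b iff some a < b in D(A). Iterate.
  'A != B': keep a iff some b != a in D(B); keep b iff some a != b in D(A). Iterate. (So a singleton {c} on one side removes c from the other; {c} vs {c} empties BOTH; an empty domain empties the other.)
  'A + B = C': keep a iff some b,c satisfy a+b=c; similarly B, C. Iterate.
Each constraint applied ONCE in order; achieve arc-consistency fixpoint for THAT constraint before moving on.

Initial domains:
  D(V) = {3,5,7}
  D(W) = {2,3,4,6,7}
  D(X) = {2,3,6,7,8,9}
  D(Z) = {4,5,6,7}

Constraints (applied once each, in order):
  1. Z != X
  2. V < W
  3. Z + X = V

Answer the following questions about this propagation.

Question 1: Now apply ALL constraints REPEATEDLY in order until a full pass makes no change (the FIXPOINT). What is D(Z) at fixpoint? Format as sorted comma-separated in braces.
Answer: {}

Derivation:
pass 0 (initial): D(Z)={4,5,6,7}
pass 1: V {3,5,7}->{}; W {2,3,4,6,7}->{4,6,7}; X {2,3,6,7,8,9}->{}; Z {4,5,6,7}->{}
pass 2: W {4,6,7}->{}
pass 3: no change
Fixpoint after 3 passes: D(Z) = {}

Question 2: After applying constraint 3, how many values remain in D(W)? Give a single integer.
Constraint 1 (Z != X) on D(Z)={4,5,6,7} D(X)={2,3,6,7,8,9}: no change
Constraint 2 (V < W) on D(V)={3,5,7} D(W)={2,3,4,6,7}: V {3,5,7}->{3,5}; W {2,3,4,6,7}->{4,6,7}
Constraint 3 (Z + X = V) on D(Z)={4,5,6,7} D(X)={2,3,6,7,8,9} D(V)={3,5}: Z {4,5,6,7}->{}; X {2,3,6,7,8,9}->{}; V {3,5}->{}
So after constraint 3: D(W)={4,6,7}, size = 3

Answer: 3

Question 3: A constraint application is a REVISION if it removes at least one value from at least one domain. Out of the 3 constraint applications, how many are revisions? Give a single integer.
Answer: 2

Derivation:
Constraint 1 (Z != X) on D(Z)={4,5,6,7} D(X)={2,3,6,7,8,9}: no change => not a revision
Constraint 2 (V < W) on D(V)={3,5,7} D(W)={2,3,4,6,7}: V {3,5,7}->{3,5}; W {2,3,4,6,7}->{4,6,7} => REVISION
Constraint 3 (Z + X = V) on D(Z)={4,5,6,7} D(X)={2,3,6,7,8,9} D(V)={3,5}: Z {4,5,6,7}->{}; X {2,3,6,7,8,9}->{}; V {3,5}->{} => REVISION
Total revisions = 2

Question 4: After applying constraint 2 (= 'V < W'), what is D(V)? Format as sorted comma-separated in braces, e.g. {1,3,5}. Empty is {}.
Answer: {3,5}

Derivation:
Constraint 1 (Z != X) on D(Z)={4,5,6,7} D(X)={2,3,6,7,8,9}: no change
Constraint 2 (V < W) on D(V)={3,5,7} D(W)={2,3,4,6,7}: V {3,5,7}->{3,5}; W {2,3,4,6,7}->{4,6,7}
So after constraint 2: D(V) = {3,5}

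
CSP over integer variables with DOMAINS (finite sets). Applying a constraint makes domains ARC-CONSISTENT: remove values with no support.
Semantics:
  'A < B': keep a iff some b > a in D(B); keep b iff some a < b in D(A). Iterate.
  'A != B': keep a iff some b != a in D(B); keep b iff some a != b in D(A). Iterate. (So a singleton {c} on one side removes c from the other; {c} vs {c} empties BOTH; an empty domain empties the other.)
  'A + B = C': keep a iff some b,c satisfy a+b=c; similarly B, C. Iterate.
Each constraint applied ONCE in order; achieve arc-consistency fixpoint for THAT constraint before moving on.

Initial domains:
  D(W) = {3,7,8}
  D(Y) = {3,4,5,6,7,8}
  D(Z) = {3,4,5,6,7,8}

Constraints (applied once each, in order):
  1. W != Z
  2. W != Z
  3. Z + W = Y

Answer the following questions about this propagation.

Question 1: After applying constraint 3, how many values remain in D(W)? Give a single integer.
Constraint 1 (W != Z) on D(W)={3,7,8} D(Z)={3,4,5,6,7,8}: no change
Constraint 2 (W != Z) on D(W)={3,7,8} D(Z)={3,4,5,6,7,8}: no change
Constraint 3 (Z + W = Y) on D(Z)={3,4,5,6,7,8} D(W)={3,7,8} D(Y)={3,4,5,6,7,8}: Z {3,4,5,6,7,8}->{3,4,5}; W {3,7,8}->{3}; Y {3,4,5,6,7,8}->{6,7,8}
So after constraint 3: D(W)={3}, size = 1

Answer: 1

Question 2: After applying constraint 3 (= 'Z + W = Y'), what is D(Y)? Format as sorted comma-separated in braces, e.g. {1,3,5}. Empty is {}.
Constraint 1 (W != Z) on D(W)={3,7,8} D(Z)={3,4,5,6,7,8}: no change
Constraint 2 (W != Z) on D(W)={3,7,8} D(Z)={3,4,5,6,7,8}: no change
Constraint 3 (Z + W = Y) on D(Z)={3,4,5,6,7,8} D(W)={3,7,8} D(Y)={3,4,5,6,7,8}: Z {3,4,5,6,7,8}->{3,4,5}; W {3,7,8}->{3}; Y {3,4,5,6,7,8}->{6,7,8}
So after constraint 3: D(Y) = {6,7,8}

Answer: {6,7,8}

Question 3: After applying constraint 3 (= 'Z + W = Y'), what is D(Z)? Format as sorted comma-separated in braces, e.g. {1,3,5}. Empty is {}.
Answer: {3,4,5}

Derivation:
Constraint 1 (W != Z) on D(W)={3,7,8} D(Z)={3,4,5,6,7,8}: no change
Constraint 2 (W != Z) on D(W)={3,7,8} D(Z)={3,4,5,6,7,8}: no change
Constraint 3 (Z + W = Y) on D(Z)={3,4,5,6,7,8} D(W)={3,7,8} D(Y)={3,4,5,6,7,8}: Z {3,4,5,6,7,8}->{3,4,5}; W {3,7,8}->{3}; Y {3,4,5,6,7,8}->{6,7,8}
So after constraint 3: D(Z) = {3,4,5}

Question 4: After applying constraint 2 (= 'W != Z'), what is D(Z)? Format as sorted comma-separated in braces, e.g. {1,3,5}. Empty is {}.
Answer: {3,4,5,6,7,8}

Derivation:
Constraint 1 (W != Z) on D(W)={3,7,8} D(Z)={3,4,5,6,7,8}: no change
Constraint 2 (W != Z) on D(W)={3,7,8} D(Z)={3,4,5,6,7,8}: no change
So after constraint 2: D(Z) = {3,4,5,6,7,8}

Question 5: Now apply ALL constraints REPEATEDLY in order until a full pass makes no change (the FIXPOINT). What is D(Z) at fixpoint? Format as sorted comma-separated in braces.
pass 0 (initial): D(Z)={3,4,5,6,7,8}
pass 1: W {3,7,8}->{3}; Y {3,4,5,6,7,8}->{6,7,8}; Z {3,4,5,6,7,8}->{3,4,5}
pass 2: Y {6,7,8}->{7,8}; Z {3,4,5}->{4,5}
pass 3: no change
Fixpoint after 3 passes: D(Z) = {4,5}

Answer: {4,5}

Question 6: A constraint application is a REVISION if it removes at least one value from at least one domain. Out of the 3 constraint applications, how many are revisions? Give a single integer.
Answer: 1

Derivation:
Constraint 1 (W != Z) on D(W)={3,7,8} D(Z)={3,4,5,6,7,8}: no change => not a revision
Constraint 2 (W != Z) on D(W)={3,7,8} D(Z)={3,4,5,6,7,8}: no change => not a revision
Constraint 3 (Z + W = Y) on D(Z)={3,4,5,6,7,8} D(W)={3,7,8} D(Y)={3,4,5,6,7,8}: Z {3,4,5,6,7,8}->{3,4,5}; W {3,7,8}->{3}; Y {3,4,5,6,7,8}->{6,7,8} => REVISION
Total revisions = 1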